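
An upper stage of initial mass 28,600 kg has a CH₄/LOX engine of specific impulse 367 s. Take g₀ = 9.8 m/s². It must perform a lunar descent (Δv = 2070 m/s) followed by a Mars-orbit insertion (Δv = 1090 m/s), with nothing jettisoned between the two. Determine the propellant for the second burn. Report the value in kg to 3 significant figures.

propellant for the second burn ≈ 4210 kg

v_e = Isp · g₀ = 367 × 9.8 = 3596.6 m/s.
After the first burn: m = 28600 × exp(−2070/3596.6) = 28600 × 0.56240 = 16,084.6 kg.
After the second burn: m = 16,084.6 × exp(−1090/3596.6) = 16,084.6 × 0.73855 = 11,879.3 kg.
Second-burn propellant = 16,084.6 − 11,879.3 = 4,205.3 kg.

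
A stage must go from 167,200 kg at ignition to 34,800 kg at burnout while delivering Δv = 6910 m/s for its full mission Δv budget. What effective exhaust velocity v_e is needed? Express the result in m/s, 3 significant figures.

ln(m₀/m_f) = ln(167200/34800) = ln(4.805) = 1.5696.
Using Δv = v_e ln(m₀/m_f): v_e = Δv / ln(m₀/m_f) = 6910 / 1.5696 = 4402.5 m/s.

v_e ≈ 4400 m/s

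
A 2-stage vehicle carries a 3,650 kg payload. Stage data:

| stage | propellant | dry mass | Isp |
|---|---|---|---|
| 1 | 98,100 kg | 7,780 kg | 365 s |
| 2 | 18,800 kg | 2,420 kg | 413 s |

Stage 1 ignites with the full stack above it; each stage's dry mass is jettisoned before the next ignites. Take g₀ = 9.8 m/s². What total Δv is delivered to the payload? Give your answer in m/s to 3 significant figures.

Ignition mass of stage 1 = 98,100+7,780 + 18,800+2,420 + 3,650 = 130,750 kg.
Stage 1: m₀ = 130,750 kg, m_f = 130,750 − 98,100 = 32,650 kg; Δv = 365×9.8×ln(4.005) = 3577.0×1.3874 ≈ 4963 m/s.
Stage 2: m₀ = 24,870 kg, m_f = 24,870 − 18,800 = 6,070 kg; Δv = 413×9.8×ln(4.097) = 4047.4×1.4103 ≈ 5708 m/s.
Total Δv = 4963 + 5708 = 10671 m/s.

Δv ≈ 10700 m/s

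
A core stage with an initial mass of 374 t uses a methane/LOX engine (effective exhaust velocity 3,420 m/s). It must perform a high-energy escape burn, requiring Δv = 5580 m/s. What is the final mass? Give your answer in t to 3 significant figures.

m₀/m_f = exp(Δv / v_e) = exp(5580 / 3420.0) = exp(1.6316) = 5.1119.
m_f = m₀ / 5.1119 = 374 / 5.1119 = 73.1626 t.

final mass ≈ 73.2 t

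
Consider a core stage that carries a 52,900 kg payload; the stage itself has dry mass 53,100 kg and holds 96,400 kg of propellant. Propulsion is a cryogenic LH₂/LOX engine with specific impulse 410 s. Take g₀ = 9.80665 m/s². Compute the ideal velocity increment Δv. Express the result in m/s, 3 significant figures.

v_e = Isp · g₀ = 410 × 9.80665 = 4020.7 m/s.
m₀ = payload + dry + propellant = 52,900 + 53,100 + 96,400 = 202,400 kg.
m_f = payload + dry = 52,900 + 53,100 = 106,000 kg.
Δv = v_e · ln(m₀/m_f) = 4020.7 × ln(1.909) = 4020.7 × 0.6468 ≈ 2600.6 m/s.

Δv ≈ 2600 m/s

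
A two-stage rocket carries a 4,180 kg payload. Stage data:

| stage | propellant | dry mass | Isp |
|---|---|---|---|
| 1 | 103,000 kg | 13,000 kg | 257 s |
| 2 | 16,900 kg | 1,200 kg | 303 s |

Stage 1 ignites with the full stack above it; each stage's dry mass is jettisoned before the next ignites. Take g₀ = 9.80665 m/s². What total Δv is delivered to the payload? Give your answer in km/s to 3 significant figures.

Δv ≈ 7.67 km/s

Ignition mass of stage 1 = 103,000+13,000 + 16,900+1,200 + 4,180 = 138,280 kg.
Stage 1: m₀ = 138,280 kg, m_f = 138,280 − 103,000 = 35,280 kg; Δv = 257×9.80665×ln(3.92) = 2520.3×1.3660 ≈ 3443 m/s.
Stage 2: m₀ = 22,280 kg, m_f = 22,280 − 16,900 = 5,380 kg; Δv = 303×9.80665×ln(4.141) = 2971.4×1.4210 ≈ 4222 m/s.
Total Δv = 3443 + 4222 = 7665 m/s.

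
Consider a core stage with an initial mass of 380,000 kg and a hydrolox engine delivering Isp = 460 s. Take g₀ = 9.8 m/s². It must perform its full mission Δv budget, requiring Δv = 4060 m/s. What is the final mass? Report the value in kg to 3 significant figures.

final mass ≈ 154000 kg

v_e = Isp · g₀ = 460 × 9.8 = 4508.0 m/s.
m₀/m_f = exp(Δv / v_e) = exp(4060 / 4508.0) = exp(0.9006) = 2.4611.
m_f = m₀ / 2.4611 = 380,000 / 2.4611 = 154,403 kg.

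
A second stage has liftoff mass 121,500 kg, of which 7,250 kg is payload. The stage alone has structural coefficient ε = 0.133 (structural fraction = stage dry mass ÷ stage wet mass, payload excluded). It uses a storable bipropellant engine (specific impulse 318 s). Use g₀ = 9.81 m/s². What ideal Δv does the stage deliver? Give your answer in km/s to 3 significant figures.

Stage wet mass = m₀ − payload = 121,500 − 7,250 = 114,250 kg.
Stage dry mass = ε × stage wet mass = 0.133 × 114,250 = 15,195.3 kg.
Burnout mass m_f = stage dry + payload = 15,195.3 + 7,250 = 22,445.3 kg.
v_e = Isp · g₀ = 318 × 9.81 = 3119.6 m/s.
Rocket equation: Δv = v_e · ln(121,500/22,445.3) = 3119.6 × ln(5.413) = 3119.6 × 1.6888 ≈ 5268 m/s.

Δv ≈ 5.27 km/s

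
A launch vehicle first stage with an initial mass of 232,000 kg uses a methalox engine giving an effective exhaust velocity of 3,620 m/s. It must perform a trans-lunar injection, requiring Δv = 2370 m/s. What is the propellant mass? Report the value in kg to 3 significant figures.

propellant mass ≈ 111000 kg

m₀/m_f = exp(Δv / v_e) = exp(2370 / 3620.0) = exp(0.6547) = 1.9246.
m_f = 232,000 / 1.9246 = 120,545 kg, so propellant = m₀ − m_f = 232,000 − 120,545 = 111,455 kg.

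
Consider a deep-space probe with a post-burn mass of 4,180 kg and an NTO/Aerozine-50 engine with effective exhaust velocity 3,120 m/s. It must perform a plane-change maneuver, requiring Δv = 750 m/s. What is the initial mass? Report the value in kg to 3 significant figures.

m₀/m_f = exp(Δv / v_e) = exp(750 / 3120.0) = exp(0.2404) = 1.2717.
m₀ = m_f × 1.2717 = 4,180 × 1.2717 = 5,315.71 kg.

initial mass ≈ 5320 kg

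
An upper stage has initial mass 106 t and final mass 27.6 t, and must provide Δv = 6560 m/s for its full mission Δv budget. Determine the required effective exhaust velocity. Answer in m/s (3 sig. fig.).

ln(m₀/m_f) = ln(106000/27600) = ln(3.841) = 1.3456.
Rocket equation: v_e = Δv / ln(m₀/m_f) = 6560 / 1.3456 = 4875.1 m/s.

v_e ≈ 4880 m/s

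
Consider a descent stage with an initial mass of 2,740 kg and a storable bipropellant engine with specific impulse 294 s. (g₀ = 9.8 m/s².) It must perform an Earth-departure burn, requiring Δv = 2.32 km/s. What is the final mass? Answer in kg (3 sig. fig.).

final mass ≈ 1220 kg

v_e = Isp · g₀ = 294 × 9.8 = 2881.2 m/s.
m₀/m_f = exp(Δv / v_e) = exp(2320 / 2881.2) = exp(0.8052) = 2.2372.
m_f = m₀ / 2.2372 = 2,740 / 2.2372 = 1,224.75 kg.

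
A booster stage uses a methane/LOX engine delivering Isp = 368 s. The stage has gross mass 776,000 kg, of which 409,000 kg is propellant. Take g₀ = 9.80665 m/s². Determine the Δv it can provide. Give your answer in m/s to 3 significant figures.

Δv ≈ 2700 m/s

v_e = Isp · g₀ = 368 × 9.80665 = 3608.8 m/s.
m_f = m₀ − m_prop = 776,000 − 409,000 = 367,000 kg.
Δv = v_e · ln(m₀/m_f) = 3608.8 × ln(2.114) = 3608.8 × 0.7488 ≈ 2702.3 m/s.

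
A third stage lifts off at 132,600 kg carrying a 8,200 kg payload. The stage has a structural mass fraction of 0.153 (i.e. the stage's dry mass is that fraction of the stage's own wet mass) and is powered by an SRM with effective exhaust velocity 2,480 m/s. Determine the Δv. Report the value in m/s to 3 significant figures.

Stage wet mass = m₀ − payload = 132,600 − 8,200 = 124,400 kg.
Stage dry mass = ε × stage wet mass = 0.153 × 124,400 = 19,033.2 kg.
Burnout mass m_f = stage dry + payload = 19,033.2 + 8,200 = 27,233.2 kg.
Δv = v_e · ln(132,600/27,233.2) = 2480.0 × ln(4.869) = 2480.0 × 1.5829 ≈ 3926 m/s.

Δv ≈ 3930 m/s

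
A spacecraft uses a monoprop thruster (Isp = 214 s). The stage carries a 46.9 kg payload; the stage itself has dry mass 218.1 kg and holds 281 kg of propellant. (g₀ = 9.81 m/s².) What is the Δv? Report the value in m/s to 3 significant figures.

v_e = Isp · g₀ = 214 × 9.81 = 2099.3 m/s.
m₀ = payload + dry + propellant = 46.9 + 218.1 + 281 = 546 kg.
m_f = payload + dry = 46.9 + 218.1 = 265 kg.
Δv = v_e · ln(m₀/m_f) = 2099.3 × ln(2.06) = 2099.3 × 0.7229 ≈ 1517.6 m/s.

Δv ≈ 1520 m/s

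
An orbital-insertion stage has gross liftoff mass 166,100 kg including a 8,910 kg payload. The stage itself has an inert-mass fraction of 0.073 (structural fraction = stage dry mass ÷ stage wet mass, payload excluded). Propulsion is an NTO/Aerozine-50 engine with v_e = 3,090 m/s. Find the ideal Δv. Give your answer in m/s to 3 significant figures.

Δv ≈ 6480 m/s

Stage wet mass = m₀ − payload = 166,100 − 8,910 = 157,190 kg.
Stage dry mass = ε × stage wet mass = 0.073 × 157,190 = 11,474.9 kg.
Burnout mass m_f = stage dry + payload = 11,474.9 + 8,910 = 20,384.9 kg.
Rocket equation: Δv = v_e · ln(166,100/20,384.9) = 3090.0 × ln(8.148) = 3090.0 × 2.0978 ≈ 6482 m/s.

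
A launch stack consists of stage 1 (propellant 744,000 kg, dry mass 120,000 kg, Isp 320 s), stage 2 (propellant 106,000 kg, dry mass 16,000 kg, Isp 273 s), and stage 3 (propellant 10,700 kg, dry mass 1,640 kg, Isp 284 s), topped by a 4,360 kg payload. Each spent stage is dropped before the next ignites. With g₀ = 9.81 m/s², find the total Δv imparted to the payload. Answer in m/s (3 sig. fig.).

Ignition mass of stage 1 = 744,000+120,000 + 106,000+16,000 + 10,700+1,640 + 4,360 = 1,002,700 kg.
Stage 1: m₀ = 1,002,700 kg, m_f = 1,002,700 − 744,000 = 258,700 kg; Δv = 320×9.81×ln(3.876) = 3139.2×1.3548 ≈ 4253 m/s.
Stage 2: m₀ = 138,700 kg, m_f = 138,700 − 106,000 = 32,700 kg; Δv = 273×9.81×ln(4.242) = 2678.1×1.4449 ≈ 3870 m/s.
Stage 3: m₀ = 16,700 kg, m_f = 16,700 − 10,700 = 6,000 kg; Δv = 284×9.81×ln(2.783) = 2786.0×1.0236 ≈ 2852 m/s.
Total Δv = 4253 + 3870 + 2852 = 10975 m/s.

Δv ≈ 11000 m/s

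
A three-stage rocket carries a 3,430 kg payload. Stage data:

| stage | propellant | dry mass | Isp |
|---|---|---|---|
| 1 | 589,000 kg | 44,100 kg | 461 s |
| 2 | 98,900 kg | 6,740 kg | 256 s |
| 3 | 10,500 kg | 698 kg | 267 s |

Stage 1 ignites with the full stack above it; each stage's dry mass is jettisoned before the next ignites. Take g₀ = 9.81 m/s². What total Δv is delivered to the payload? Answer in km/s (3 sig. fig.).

Ignition mass of stage 1 = 589,000+44,100 + 98,900+6,740 + 10,500+698 + 3,430 = 753,368 kg.
Stage 1: m₀ = 753,368 kg, m_f = 753,368 − 589,000 = 164,368 kg; Δv = 461×9.81×ln(4.583) = 4522.4×1.5224 ≈ 6885 m/s.
Stage 2: m₀ = 120,268 kg, m_f = 120,268 − 98,900 = 21,368 kg; Δv = 256×9.81×ln(5.628) = 2511.4×1.7278 ≈ 4339 m/s.
Stage 3: m₀ = 14,628 kg, m_f = 14,628 − 10,500 = 4,128 kg; Δv = 267×9.81×ln(3.544) = 2619.3×1.2651 ≈ 3314 m/s.
Total Δv = 6885 + 4339 + 3314 = 14538 m/s.

Δv ≈ 14.5 km/s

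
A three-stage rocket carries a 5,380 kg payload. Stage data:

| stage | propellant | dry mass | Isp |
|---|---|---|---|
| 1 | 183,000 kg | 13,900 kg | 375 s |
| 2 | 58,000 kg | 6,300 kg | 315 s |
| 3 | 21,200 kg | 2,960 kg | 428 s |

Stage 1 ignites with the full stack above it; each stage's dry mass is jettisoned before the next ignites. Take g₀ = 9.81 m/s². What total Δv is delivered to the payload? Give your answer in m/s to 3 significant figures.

Ignition mass of stage 1 = 183,000+13,900 + 58,000+6,300 + 21,200+2,960 + 5,380 = 290,740 kg.
Stage 1: m₀ = 290,740 kg, m_f = 290,740 − 183,000 = 107,740 kg; Δv = 375×9.81×ln(2.699) = 3678.8×0.9927 ≈ 3652 m/s.
Stage 2: m₀ = 93,840 kg, m_f = 93,840 − 58,000 = 35,840 kg; Δv = 315×9.81×ln(2.618) = 3090.2×0.9625 ≈ 2974 m/s.
Stage 3: m₀ = 29,540 kg, m_f = 29,540 − 21,200 = 8,340 kg; Δv = 428×9.81×ln(3.542) = 4198.7×1.2647 ≈ 5310 m/s.
Total Δv = 3652 + 2974 + 5310 = 11936 m/s.

Δv ≈ 11900 m/s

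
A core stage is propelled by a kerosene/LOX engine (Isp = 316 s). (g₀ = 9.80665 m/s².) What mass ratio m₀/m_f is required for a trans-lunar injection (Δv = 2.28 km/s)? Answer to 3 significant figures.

v_e = Isp · g₀ = 316 × 9.80665 = 3098.9 m/s.
By the Tsiolkovsky rocket equation, m₀/m_f = exp(Δv / v_e) = exp(2280 / 3098.9) = exp(0.7357) = 2.0870.

mass ratio ≈ 2.09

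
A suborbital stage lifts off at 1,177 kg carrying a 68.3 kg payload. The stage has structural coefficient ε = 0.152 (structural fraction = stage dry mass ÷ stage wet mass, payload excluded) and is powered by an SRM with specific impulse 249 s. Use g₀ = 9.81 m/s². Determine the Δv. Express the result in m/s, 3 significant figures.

Δv ≈ 3920 m/s

Stage wet mass = m₀ − payload = 1,177 − 68.3 = 1,108.7 kg.
Stage dry mass = ε × stage wet mass = 0.152 × 1,108.7 = 168.522 kg.
Burnout mass m_f = stage dry + payload = 168.522 + 68.3 = 236.822 kg.
v_e = Isp · g₀ = 249 × 9.81 = 2442.7 m/s.
Δv = v_e · ln(1,177/236.822) = 2442.7 × ln(4.97) = 2442.7 × 1.6034 ≈ 3917 m/s.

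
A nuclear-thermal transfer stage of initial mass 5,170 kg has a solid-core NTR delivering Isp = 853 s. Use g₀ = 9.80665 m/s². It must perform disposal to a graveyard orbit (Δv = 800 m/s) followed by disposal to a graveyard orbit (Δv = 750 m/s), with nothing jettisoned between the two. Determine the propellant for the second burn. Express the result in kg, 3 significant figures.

propellant for the second burn ≈ 403 kg

v_e = Isp · g₀ = 853 × 9.80665 = 8365.1 m/s.
After the first burn: m = 5170 × exp(−800/8365.1) = 5170 × 0.90879 = 4,698.44 kg.
After the second burn: m = 4,698.44 × exp(−750/8365.1) = 4,698.44 × 0.91424 = 4,295.5 kg.
Second-burn propellant = 4,698.44 − 4,295.5 = 402.94 kg.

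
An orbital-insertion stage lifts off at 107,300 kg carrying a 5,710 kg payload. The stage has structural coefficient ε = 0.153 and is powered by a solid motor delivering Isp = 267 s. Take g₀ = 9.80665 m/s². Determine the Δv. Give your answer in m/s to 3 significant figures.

Stage wet mass = m₀ − payload = 107,300 − 5,710 = 101,590 kg.
Stage dry mass = ε × stage wet mass = 0.153 × 101,590 = 15,543.3 kg.
Burnout mass m_f = stage dry + payload = 15,543.3 + 5,710 = 21,253.3 kg.
v_e = Isp · g₀ = 267 × 9.80665 = 2618.4 m/s.
Using Δv = v_e ln(m₀/m_f): Δv = v_e · ln(107,300/21,253.3) = 2618.4 × ln(5.049) = 2618.4 × 1.6191 ≈ 4239 m/s.

Δv ≈ 4240 m/s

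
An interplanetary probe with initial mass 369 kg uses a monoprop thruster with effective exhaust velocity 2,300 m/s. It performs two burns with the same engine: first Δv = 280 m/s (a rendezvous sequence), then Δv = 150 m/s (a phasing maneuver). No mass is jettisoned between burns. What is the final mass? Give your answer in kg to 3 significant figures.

After the first burn: m = 369 × exp(−280/2300.0) = 369 × 0.88538 = 326.705 kg.
After the second burn: m = 326.705 × exp(−150/2300.0) = 326.705 × 0.93686 = 306.077 kg.

final mass ≈ 306 kg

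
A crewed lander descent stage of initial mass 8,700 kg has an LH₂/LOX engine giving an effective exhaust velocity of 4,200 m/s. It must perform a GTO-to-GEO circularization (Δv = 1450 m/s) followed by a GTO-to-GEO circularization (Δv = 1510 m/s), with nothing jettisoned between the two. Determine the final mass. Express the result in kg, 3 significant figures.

After the first burn: m = 8700 × exp(−1450/4200.0) = 8700 × 0.70805 = 6,160.04 kg.
After the second burn: m = 6,160.04 × exp(−1510/4200.0) = 6,160.04 × 0.69801 = 4,299.77 kg.

final mass ≈ 4300 kg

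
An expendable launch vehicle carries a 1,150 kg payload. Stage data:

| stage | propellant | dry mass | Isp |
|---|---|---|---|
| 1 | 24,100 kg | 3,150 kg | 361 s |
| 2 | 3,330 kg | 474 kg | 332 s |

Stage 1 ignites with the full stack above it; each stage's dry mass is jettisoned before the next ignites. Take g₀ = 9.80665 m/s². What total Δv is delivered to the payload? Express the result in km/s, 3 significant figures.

Δv ≈ 8.52 km/s

Ignition mass of stage 1 = 24,100+3,150 + 3,330+474 + 1,150 = 32,204 kg.
Stage 1: m₀ = 32,204 kg, m_f = 32,204 − 24,100 = 8,104 kg; Δv = 361×9.80665×ln(3.974) = 3540.2×1.3797 ≈ 4885 m/s.
Stage 2: m₀ = 4,954 kg, m_f = 4,954 − 3,330 = 1,624 kg; Δv = 332×9.80665×ln(3.05) = 3255.8×1.1153 ≈ 3631 m/s.
Total Δv = 4885 + 3631 = 8516 m/s.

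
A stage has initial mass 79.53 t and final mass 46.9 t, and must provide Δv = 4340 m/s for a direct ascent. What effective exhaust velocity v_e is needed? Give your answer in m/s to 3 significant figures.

ln(m₀/m_f) = ln(79530/46900) = ln(1.696) = 0.5281.
v_e = Δv / ln(m₀/m_f) = 4340 / 0.5281 = 8217.9 m/s.

v_e ≈ 8220 m/s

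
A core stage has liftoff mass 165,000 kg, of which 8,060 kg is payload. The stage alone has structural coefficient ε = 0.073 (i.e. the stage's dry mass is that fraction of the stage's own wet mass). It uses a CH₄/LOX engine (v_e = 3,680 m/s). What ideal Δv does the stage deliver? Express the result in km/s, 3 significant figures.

Stage wet mass = m₀ − payload = 165,000 − 8,060 = 156,940 kg.
Stage dry mass = ε × stage wet mass = 0.073 × 156,940 = 11,456.6 kg.
Burnout mass m_f = stage dry + payload = 11,456.6 + 8,060 = 19,516.6 kg.
Δv = v_e · ln(165,000/19,516.6) = 3680.0 × ln(8.454) = 3680.0 × 2.1347 ≈ 7856 m/s.

Δv ≈ 7.86 km/s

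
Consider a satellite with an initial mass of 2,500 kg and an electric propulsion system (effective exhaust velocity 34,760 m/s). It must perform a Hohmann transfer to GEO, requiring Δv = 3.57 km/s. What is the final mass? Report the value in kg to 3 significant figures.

final mass ≈ 2260 kg

Rocket equation: m₀/m_f = exp(Δv / v_e) = exp(3570 / 34760.0) = exp(0.1027) = 1.1082.
m_f = m₀ / 1.1082 = 2,500 / 1.1082 = 2,255.91 kg.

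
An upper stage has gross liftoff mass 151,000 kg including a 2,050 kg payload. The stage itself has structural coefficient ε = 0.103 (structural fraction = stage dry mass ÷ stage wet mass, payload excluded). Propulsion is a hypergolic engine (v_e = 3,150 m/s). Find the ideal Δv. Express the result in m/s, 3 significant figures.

Stage wet mass = m₀ − payload = 151,000 − 2,050 = 148,950 kg.
Stage dry mass = ε × stage wet mass = 0.103 × 148,950 = 15,341.9 kg.
Burnout mass m_f = stage dry + payload = 15,341.9 + 2,050 = 17,391.9 kg.
Δv = v_e · ln(151,000/17,391.9) = 3150.0 × ln(8.682) = 3150.0 × 2.1613 ≈ 6808 m/s.

Δv ≈ 6810 m/s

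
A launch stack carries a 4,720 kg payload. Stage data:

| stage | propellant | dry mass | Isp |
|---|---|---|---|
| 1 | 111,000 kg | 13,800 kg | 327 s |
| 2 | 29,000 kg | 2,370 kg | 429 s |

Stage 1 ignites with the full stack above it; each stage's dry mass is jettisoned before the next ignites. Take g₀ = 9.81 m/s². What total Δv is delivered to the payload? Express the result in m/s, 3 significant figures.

Ignition mass of stage 1 = 111,000+13,800 + 29,000+2,370 + 4,720 = 160,890 kg.
Stage 1: m₀ = 160,890 kg, m_f = 160,890 − 111,000 = 49,890 kg; Δv = 327×9.81×ln(3.225) = 3207.9×1.1709 ≈ 3756 m/s.
Stage 2: m₀ = 36,090 kg, m_f = 36,090 − 29,000 = 7,090 kg; Δv = 429×9.81×ln(5.09) = 4208.5×1.6273 ≈ 6849 m/s.
Total Δv = 3756 + 6849 = 10605 m/s.

Δv ≈ 10600 m/s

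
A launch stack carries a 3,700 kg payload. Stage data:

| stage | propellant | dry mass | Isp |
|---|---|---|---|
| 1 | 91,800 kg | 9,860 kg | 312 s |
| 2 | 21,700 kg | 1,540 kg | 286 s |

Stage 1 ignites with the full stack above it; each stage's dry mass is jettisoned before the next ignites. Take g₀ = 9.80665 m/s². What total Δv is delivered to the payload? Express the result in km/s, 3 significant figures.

Ignition mass of stage 1 = 91,800+9,860 + 21,700+1,540 + 3,700 = 128,600 kg.
Stage 1: m₀ = 128,600 kg, m_f = 128,600 − 91,800 = 36,800 kg; Δv = 312×9.80665×ln(3.495) = 3059.7×1.2512 ≈ 3828 m/s.
Stage 2: m₀ = 26,940 kg, m_f = 26,940 − 21,700 = 5,240 kg; Δv = 286×9.80665×ln(5.141) = 2804.7×1.6373 ≈ 4592 m/s.
Total Δv = 3828 + 4592 = 8420 m/s.

Δv ≈ 8.42 km/s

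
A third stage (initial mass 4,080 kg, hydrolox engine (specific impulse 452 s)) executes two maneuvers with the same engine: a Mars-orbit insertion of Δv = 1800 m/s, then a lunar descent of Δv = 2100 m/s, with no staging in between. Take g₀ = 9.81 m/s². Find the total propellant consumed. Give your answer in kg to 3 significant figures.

v_e = Isp · g₀ = 452 × 9.81 = 4434.1 m/s.
After the first burn: m = 4080 × exp(−1800/4434.1) = 4080 × 0.66635 = 2,718.71 kg.
After the second burn: m = 2,718.71 × exp(−2100/4434.1) = 2,718.71 × 0.62276 = 1,693.1 kg.
Total propellant = m₀ − m_final = 4080 − 1,693.1 = 2,386.9 kg.

total propellant consumed ≈ 2390 kg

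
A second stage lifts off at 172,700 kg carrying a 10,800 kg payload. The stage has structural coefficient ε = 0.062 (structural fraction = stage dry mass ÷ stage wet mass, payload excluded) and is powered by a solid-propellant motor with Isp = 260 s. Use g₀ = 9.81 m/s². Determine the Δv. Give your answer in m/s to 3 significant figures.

Stage wet mass = m₀ − payload = 172,700 − 10,800 = 161,900 kg.
Stage dry mass = ε × stage wet mass = 0.062 × 161,900 = 10,037.8 kg.
Burnout mass m_f = stage dry + payload = 10,037.8 + 10,800 = 20,837.8 kg.
v_e = Isp · g₀ = 260 × 9.81 = 2550.6 m/s.
Using Δv = v_e ln(m₀/m_f): Δv = v_e · ln(172,700/20,837.8) = 2550.6 × ln(8.288) = 2550.6 × 2.1148 ≈ 5394 m/s.

Δv ≈ 5390 m/s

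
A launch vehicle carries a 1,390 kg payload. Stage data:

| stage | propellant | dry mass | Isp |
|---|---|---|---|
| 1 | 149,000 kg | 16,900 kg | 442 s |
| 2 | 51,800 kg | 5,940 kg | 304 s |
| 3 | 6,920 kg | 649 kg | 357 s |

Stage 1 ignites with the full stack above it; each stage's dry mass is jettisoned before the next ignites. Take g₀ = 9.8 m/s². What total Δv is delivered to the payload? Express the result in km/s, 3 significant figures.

Ignition mass of stage 1 = 149,000+16,900 + 51,800+5,940 + 6,920+649 + 1,390 = 232,599 kg.
Stage 1: m₀ = 232,599 kg, m_f = 232,599 − 149,000 = 83,599 kg; Δv = 442×9.8×ln(2.782) = 4331.6×1.0233 ≈ 4432 m/s.
Stage 2: m₀ = 66,699 kg, m_f = 66,699 − 51,800 = 14,899 kg; Δv = 304×9.8×ln(4.477) = 2979.2×1.4989 ≈ 4466 m/s.
Stage 3: m₀ = 8,959 kg, m_f = 8,959 − 6,920 = 2,039 kg; Δv = 357×9.8×ln(4.394) = 3498.6×1.4802 ≈ 5179 m/s.
Total Δv = 4432 + 4466 + 5179 = 14077 m/s.

Δv ≈ 14.1 km/s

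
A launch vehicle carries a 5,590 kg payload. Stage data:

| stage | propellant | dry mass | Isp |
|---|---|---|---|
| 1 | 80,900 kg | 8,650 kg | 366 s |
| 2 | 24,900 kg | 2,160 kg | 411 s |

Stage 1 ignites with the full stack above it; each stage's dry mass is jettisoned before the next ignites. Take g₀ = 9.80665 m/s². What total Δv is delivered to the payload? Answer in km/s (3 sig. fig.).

Ignition mass of stage 1 = 80,900+8,650 + 24,900+2,160 + 5,590 = 122,200 kg.
Stage 1: m₀ = 122,200 kg, m_f = 122,200 − 80,900 = 41,300 kg; Δv = 366×9.80665×ln(2.959) = 3589.2×1.0848 ≈ 3894 m/s.
Stage 2: m₀ = 32,650 kg, m_f = 32,650 − 24,900 = 7,750 kg; Δv = 411×9.80665×ln(4.213) = 4030.5×1.4382 ≈ 5797 m/s.
Total Δv = 3894 + 5797 = 9691 m/s.

Δv ≈ 9.69 km/s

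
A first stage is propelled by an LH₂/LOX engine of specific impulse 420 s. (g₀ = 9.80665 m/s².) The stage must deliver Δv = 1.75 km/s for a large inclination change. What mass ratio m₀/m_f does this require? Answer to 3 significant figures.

mass ratio ≈ 1.53

v_e = Isp · g₀ = 420 × 9.80665 = 4118.8 m/s.
Rocket equation: m₀/m_f = exp(Δv / v_e) = exp(1750 / 4118.8) = exp(0.4249) = 1.5294.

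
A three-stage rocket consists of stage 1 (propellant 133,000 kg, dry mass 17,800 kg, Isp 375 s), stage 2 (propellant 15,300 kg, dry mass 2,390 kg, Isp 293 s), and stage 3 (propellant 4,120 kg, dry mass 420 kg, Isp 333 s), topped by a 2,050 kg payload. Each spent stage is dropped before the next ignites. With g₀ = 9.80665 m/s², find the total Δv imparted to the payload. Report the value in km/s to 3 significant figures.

Ignition mass of stage 1 = 133,000+17,800 + 15,300+2,390 + 4,120+420 + 2,050 = 175,080 kg.
Stage 1: m₀ = 175,080 kg, m_f = 175,080 − 133,000 = 42,080 kg; Δv = 375×9.80665×ln(4.161) = 3677.5×1.4257 ≈ 5243 m/s.
Stage 2: m₀ = 24,280 kg, m_f = 24,280 − 15,300 = 8,980 kg; Δv = 293×9.80665×ln(2.704) = 2873.3×0.9947 ≈ 2858 m/s.
Stage 3: m₀ = 6,590 kg, m_f = 6,590 − 4,120 = 2,470 kg; Δv = 333×9.80665×ln(2.668) = 3265.6×0.9813 ≈ 3205 m/s.
Total Δv = 5243 + 2858 + 3205 = 11306 m/s.

Δv ≈ 11.3 km/s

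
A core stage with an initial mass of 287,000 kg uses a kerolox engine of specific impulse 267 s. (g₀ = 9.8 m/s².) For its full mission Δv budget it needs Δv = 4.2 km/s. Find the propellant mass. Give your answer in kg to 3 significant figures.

v_e = Isp · g₀ = 267 × 9.8 = 2616.6 m/s.
By the Tsiolkovsky rocket equation, m₀/m_f = exp(Δv / v_e) = exp(4200 / 2616.6) = exp(1.6051) = 4.9785.
m_f = 287,000 / 4.9785 = 57,647.9 kg, so propellant = m₀ − m_f = 287,000 − 57,647.9 = 229,352.1 kg.

propellant mass ≈ 229000 kg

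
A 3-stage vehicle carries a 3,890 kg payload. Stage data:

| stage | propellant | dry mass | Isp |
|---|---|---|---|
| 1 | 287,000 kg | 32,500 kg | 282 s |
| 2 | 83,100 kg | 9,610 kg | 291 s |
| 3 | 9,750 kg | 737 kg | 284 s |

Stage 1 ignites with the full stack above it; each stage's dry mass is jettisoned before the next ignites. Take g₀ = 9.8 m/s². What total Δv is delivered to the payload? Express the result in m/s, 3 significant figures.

Δv ≈ 10500 m/s

Ignition mass of stage 1 = 287,000+32,500 + 83,100+9,610 + 9,750+737 + 3,890 = 426,587 kg.
Stage 1: m₀ = 426,587 kg, m_f = 426,587 − 287,000 = 139,587 kg; Δv = 282×9.8×ln(3.056) = 2763.6×1.1171 ≈ 3087 m/s.
Stage 2: m₀ = 107,087 kg, m_f = 107,087 − 83,100 = 23,987 kg; Δv = 291×9.8×ln(4.464) = 2851.8×1.4961 ≈ 4267 m/s.
Stage 3: m₀ = 14,377 kg, m_f = 14,377 − 9,750 = 4,627 kg; Δv = 284×9.8×ln(3.107) = 2783.2×1.1337 ≈ 3155 m/s.
Total Δv = 3087 + 4267 + 3155 = 10509 m/s.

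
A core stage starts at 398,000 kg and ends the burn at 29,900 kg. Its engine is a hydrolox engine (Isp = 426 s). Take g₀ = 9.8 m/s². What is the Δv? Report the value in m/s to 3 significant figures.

v_e = Isp · g₀ = 426 × 9.8 = 4174.8 m/s.
Using Δv = v_e ln(m₀/m_f): Δv = v_e · ln(m₀/m_f) = 4174.8 × ln(13.31) = 4174.8 × 2.5886 ≈ 10806.9 m/s.

Δv ≈ 10800 m/s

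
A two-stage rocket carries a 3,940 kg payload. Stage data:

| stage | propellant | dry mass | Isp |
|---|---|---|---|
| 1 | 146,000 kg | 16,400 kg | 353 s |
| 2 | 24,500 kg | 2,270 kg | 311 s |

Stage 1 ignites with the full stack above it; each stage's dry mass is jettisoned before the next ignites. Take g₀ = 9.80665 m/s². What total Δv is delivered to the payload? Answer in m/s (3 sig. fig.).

Δv ≈ 9760 m/s

Ignition mass of stage 1 = 146,000+16,400 + 24,500+2,270 + 3,940 = 193,110 kg.
Stage 1: m₀ = 193,110 kg, m_f = 193,110 − 146,000 = 47,110 kg; Δv = 353×9.80665×ln(4.099) = 3461.7×1.4108 ≈ 4884 m/s.
Stage 2: m₀ = 30,710 kg, m_f = 30,710 − 24,500 = 6,210 kg; Δv = 311×9.80665×ln(4.945) = 3049.9×1.5984 ≈ 4875 m/s.
Total Δv = 4884 + 4875 = 9759 m/s.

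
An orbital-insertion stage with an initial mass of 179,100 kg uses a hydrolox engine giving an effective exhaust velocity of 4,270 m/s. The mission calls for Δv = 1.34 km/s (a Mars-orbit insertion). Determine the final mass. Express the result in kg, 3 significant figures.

m₀/m_f = exp(Δv / v_e) = exp(1340 / 4270.0) = exp(0.3138) = 1.3686.
m_f = m₀ / 1.3686 = 179,100 / 1.3686 = 130,864 kg.

final mass ≈ 131000 kg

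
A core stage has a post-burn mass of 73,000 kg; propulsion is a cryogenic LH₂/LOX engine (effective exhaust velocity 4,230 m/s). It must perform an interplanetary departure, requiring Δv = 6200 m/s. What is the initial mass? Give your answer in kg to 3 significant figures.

By the Tsiolkovsky rocket equation, m₀/m_f = exp(Δv / v_e) = exp(6200 / 4230.0) = exp(1.4657) = 4.3307.
m₀ = m_f × 4.3307 = 73,000 × 4.3307 = 316,141 kg.

initial mass ≈ 316000 kg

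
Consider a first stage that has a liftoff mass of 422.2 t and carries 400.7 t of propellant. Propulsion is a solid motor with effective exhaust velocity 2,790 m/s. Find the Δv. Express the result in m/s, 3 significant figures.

m_f = m₀ − m_prop = 422.2 − 400.7 = 21.5 t.
Δv = v_e · ln(m₀/m_f) = 2790.0 × ln(19.64) = 2790.0 × 2.9774 ≈ 8307.0 m/s.

Δv ≈ 8310 m/s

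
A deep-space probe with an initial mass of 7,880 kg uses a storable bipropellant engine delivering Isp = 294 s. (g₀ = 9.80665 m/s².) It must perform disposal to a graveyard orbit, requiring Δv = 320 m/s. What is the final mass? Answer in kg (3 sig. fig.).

v_e = Isp · g₀ = 294 × 9.80665 = 2883.2 m/s.
From the ideal rocket equation, m₀/m_f = exp(Δv / v_e) = exp(320 / 2883.2) = exp(0.1110) = 1.1174.
m_f = m₀ / 1.1174 = 7,880 / 1.1174 = 7,052.09 kg.

final mass ≈ 7050 kg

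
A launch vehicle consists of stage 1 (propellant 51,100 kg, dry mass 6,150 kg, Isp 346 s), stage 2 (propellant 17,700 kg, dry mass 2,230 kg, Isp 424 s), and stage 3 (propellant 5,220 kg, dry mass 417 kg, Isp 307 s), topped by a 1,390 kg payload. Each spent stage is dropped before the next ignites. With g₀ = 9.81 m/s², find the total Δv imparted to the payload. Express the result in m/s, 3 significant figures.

Ignition mass of stage 1 = 51,100+6,150 + 17,700+2,230 + 5,220+417 + 1,390 = 84,207 kg.
Stage 1: m₀ = 84,207 kg, m_f = 84,207 − 51,100 = 33,107 kg; Δv = 346×9.81×ln(2.543) = 3394.3×0.9335 ≈ 3169 m/s.
Stage 2: m₀ = 26,957 kg, m_f = 26,957 − 17,700 = 9,257 kg; Δv = 424×9.81×ln(2.912) = 4159.4×1.0689 ≈ 4446 m/s.
Stage 3: m₀ = 7,027 kg, m_f = 7,027 − 5,220 = 1,807 kg; Δv = 307×9.81×ln(3.889) = 3011.7×1.3581 ≈ 4090 m/s.
Total Δv = 3169 + 4446 + 4090 = 11705 m/s.

Δv ≈ 11700 m/s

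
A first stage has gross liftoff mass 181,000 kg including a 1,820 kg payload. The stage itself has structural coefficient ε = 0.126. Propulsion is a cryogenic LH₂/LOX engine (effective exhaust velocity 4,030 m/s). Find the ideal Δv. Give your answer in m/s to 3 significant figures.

Stage wet mass = m₀ − payload = 181,000 − 1,820 = 179,180 kg.
Stage dry mass = ε × stage wet mass = 0.126 × 179,180 = 22,576.7 kg.
Burnout mass m_f = stage dry + payload = 22,576.7 + 1,820 = 24,396.7 kg.
Δv = v_e · ln(181,000/24,396.7) = 4030.0 × ln(7.419) = 4030.0 × 2.0040 ≈ 8076 m/s.

Δv ≈ 8080 m/s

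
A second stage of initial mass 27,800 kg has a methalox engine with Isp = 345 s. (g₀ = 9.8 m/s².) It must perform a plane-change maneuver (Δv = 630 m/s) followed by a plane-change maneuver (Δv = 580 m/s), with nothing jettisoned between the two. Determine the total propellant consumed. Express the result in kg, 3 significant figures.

v_e = Isp · g₀ = 345 × 9.8 = 3381.0 m/s.
After the first burn: m = 27800 × exp(−630/3381.0) = 27800 × 0.83000 = 23,074 kg.
After the second burn: m = 23,074 × exp(−580/3381.0) = 23,074 × 0.84236 = 19,436.6 kg.
Total propellant = m₀ − m_final = 27800 − 19,436.6 = 8,363.4 kg.

total propellant consumed ≈ 8360 kg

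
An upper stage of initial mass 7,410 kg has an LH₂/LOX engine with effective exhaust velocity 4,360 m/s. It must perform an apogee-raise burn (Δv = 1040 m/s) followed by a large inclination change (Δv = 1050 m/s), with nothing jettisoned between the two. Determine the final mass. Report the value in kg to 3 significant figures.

After the first burn: m = 7410 × exp(−1040/4360.0) = 7410 × 0.78778 = 5,837.45 kg.
After the second burn: m = 5,837.45 × exp(−1050/4360.0) = 5,837.45 × 0.78598 = 4,588.12 kg.

final mass ≈ 4590 kg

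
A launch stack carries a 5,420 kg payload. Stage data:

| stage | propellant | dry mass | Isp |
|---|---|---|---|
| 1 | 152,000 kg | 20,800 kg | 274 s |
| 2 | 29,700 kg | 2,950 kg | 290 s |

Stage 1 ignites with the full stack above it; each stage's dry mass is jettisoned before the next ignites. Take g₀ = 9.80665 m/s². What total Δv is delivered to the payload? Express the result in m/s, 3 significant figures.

Δv ≈ 7740 m/s

Ignition mass of stage 1 = 152,000+20,800 + 29,700+2,950 + 5,420 = 210,870 kg.
Stage 1: m₀ = 210,870 kg, m_f = 210,870 − 152,000 = 58,870 kg; Δv = 274×9.80665×ln(3.582) = 2687.0×1.2759 ≈ 3428 m/s.
Stage 2: m₀ = 38,070 kg, m_f = 38,070 − 29,700 = 8,370 kg; Δv = 290×9.80665×ln(4.548) = 2843.9×1.5148 ≈ 4308 m/s.
Total Δv = 3428 + 4308 = 7736 m/s.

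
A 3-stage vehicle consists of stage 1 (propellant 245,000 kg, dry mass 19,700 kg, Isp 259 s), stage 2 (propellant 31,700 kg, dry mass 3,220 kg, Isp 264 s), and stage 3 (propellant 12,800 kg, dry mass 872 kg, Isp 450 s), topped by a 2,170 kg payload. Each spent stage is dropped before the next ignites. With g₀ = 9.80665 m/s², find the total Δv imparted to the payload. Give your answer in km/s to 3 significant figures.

Ignition mass of stage 1 = 245,000+19,700 + 31,700+3,220 + 12,800+872 + 2,170 = 315,462 kg.
Stage 1: m₀ = 315,462 kg, m_f = 315,462 − 245,000 = 70,462 kg; Δv = 259×9.80665×ln(4.477) = 2539.9×1.4990 ≈ 3807 m/s.
Stage 2: m₀ = 50,762 kg, m_f = 50,762 − 31,700 = 19,062 kg; Δv = 264×9.80665×ln(2.663) = 2589.0×0.9795 ≈ 2536 m/s.
Stage 3: m₀ = 15,842 kg, m_f = 15,842 − 12,800 = 3,042 kg; Δv = 450×9.80665×ln(5.208) = 4413.0×1.6501 ≈ 7282 m/s.
Total Δv = 3807 + 2536 + 7282 = 13625 m/s.

Δv ≈ 13.6 km/s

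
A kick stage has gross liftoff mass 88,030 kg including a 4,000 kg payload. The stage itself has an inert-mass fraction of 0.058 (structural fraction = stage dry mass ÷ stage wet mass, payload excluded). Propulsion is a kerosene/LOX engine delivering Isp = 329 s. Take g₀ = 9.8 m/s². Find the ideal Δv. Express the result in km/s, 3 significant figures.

Δv ≈ 7.40 km/s

Stage wet mass = m₀ − payload = 88,030 − 4,000 = 84,030 kg.
Stage dry mass = ε × stage wet mass = 0.058 × 84,030 = 4,873.74 kg.
Burnout mass m_f = stage dry + payload = 4,873.74 + 4,000 = 8,873.74 kg.
v_e = Isp · g₀ = 329 × 9.8 = 3224.2 m/s.
Using Δv = v_e ln(m₀/m_f): Δv = v_e · ln(88,030/8,873.74) = 3224.2 × ln(9.92) = 3224.2 × 2.2946 ≈ 7398 m/s.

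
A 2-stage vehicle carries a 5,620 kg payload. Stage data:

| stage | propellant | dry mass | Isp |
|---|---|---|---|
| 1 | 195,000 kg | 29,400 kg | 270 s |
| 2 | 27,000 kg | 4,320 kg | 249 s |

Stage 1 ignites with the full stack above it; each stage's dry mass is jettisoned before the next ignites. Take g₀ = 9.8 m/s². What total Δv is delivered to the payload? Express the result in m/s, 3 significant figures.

Δv ≈ 6830 m/s

Ignition mass of stage 1 = 195,000+29,400 + 27,000+4,320 + 5,620 = 261,340 kg.
Stage 1: m₀ = 261,340 kg, m_f = 261,340 − 195,000 = 66,340 kg; Δv = 270×9.8×ln(3.939) = 2646.0×1.3710 ≈ 3628 m/s.
Stage 2: m₀ = 36,940 kg, m_f = 36,940 − 27,000 = 9,940 kg; Δv = 249×9.8×ln(3.716) = 2440.2×1.3127 ≈ 3203 m/s.
Total Δv = 3628 + 3203 = 6831 m/s.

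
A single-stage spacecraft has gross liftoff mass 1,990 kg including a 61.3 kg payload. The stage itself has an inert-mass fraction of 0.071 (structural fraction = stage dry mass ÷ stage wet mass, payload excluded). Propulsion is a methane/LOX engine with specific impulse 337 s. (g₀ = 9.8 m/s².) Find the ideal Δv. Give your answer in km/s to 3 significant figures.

Δv ≈ 7.62 km/s

Stage wet mass = m₀ − payload = 1,990 − 61.3 = 1,928.7 kg.
Stage dry mass = ε × stage wet mass = 0.071 × 1,928.7 = 136.938 kg.
Burnout mass m_f = stage dry + payload = 136.938 + 61.3 = 198.238 kg.
v_e = Isp · g₀ = 337 × 9.8 = 3302.6 m/s.
By the Tsiolkovsky rocket equation, Δv = v_e · ln(1,990/198.238) = 3302.6 × ln(10.04) = 3302.6 × 2.3064 ≈ 7617 m/s.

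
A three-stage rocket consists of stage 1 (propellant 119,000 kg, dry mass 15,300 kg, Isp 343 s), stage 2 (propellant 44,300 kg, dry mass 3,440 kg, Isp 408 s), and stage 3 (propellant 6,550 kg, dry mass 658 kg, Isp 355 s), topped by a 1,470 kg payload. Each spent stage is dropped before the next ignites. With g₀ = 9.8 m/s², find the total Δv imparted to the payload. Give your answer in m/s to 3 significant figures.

Ignition mass of stage 1 = 119,000+15,300 + 44,300+3,440 + 6,550+658 + 1,470 = 190,718 kg.
Stage 1: m₀ = 190,718 kg, m_f = 190,718 − 119,000 = 71,718 kg; Δv = 343×9.8×ln(2.659) = 3361.4×0.9781 ≈ 3288 m/s.
Stage 2: m₀ = 56,418 kg, m_f = 56,418 − 44,300 = 12,118 kg; Δv = 408×9.8×ln(4.656) = 3998.4×1.5381 ≈ 6150 m/s.
Stage 3: m₀ = 8,678 kg, m_f = 8,678 − 6,550 = 2,128 kg; Δv = 355×9.8×ln(4.078) = 3479.0×1.4056 ≈ 4890 m/s.
Total Δv = 3288 + 6150 + 4890 = 14328 m/s.

Δv ≈ 14300 m/s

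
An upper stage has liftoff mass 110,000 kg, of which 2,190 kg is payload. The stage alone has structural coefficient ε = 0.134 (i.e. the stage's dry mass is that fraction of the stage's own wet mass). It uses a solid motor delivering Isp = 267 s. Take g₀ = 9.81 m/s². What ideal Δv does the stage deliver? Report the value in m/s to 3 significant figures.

Stage wet mass = m₀ − payload = 110,000 − 2,190 = 107,810 kg.
Stage dry mass = ε × stage wet mass = 0.134 × 107,810 = 14,446.5 kg.
Burnout mass m_f = stage dry + payload = 14,446.5 + 2,190 = 16,636.5 kg.
v_e = Isp · g₀ = 267 × 9.81 = 2619.3 m/s.
Δv = v_e · ln(110,000/16,636.5) = 2619.3 × ln(6.612) = 2619.3 × 1.8889 ≈ 4947 m/s.

Δv ≈ 4950 m/s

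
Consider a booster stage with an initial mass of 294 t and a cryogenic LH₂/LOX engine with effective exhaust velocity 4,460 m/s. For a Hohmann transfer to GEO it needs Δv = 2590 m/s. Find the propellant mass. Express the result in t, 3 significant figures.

m₀/m_f = exp(Δv / v_e) = exp(2590 / 4460.0) = exp(0.5807) = 1.7873.
m_f = 294 / 1.7873 = 164.494 t, so propellant = m₀ − m_f = 294 − 164.494 = 129.506 t.

propellant mass ≈ 130 t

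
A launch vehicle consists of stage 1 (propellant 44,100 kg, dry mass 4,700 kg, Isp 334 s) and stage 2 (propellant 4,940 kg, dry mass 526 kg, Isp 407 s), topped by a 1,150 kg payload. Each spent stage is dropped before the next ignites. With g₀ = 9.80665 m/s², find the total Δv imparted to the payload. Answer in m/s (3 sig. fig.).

Δv ≈ 10700 m/s

Ignition mass of stage 1 = 44,100+4,700 + 4,940+526 + 1,150 = 55,416 kg.
Stage 1: m₀ = 55,416 kg, m_f = 55,416 − 44,100 = 11,316 kg; Δv = 334×9.80665×ln(4.897) = 3275.4×1.5887 ≈ 5204 m/s.
Stage 2: m₀ = 6,616 kg, m_f = 6,616 − 4,940 = 1,676 kg; Δv = 407×9.80665×ln(3.947) = 3991.3×1.3731 ≈ 5480 m/s.
Total Δv = 5204 + 5480 = 10684 m/s.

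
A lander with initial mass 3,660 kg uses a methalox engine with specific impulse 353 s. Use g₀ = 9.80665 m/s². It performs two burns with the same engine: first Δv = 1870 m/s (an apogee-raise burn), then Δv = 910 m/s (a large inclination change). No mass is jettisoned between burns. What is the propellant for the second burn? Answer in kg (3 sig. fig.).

v_e = Isp · g₀ = 353 × 9.80665 = 3461.7 m/s.
After the first burn: m = 3660 × exp(−1870/3461.7) = 3660 × 0.58264 = 2,132.46 kg.
After the second burn: m = 2,132.46 × exp(−910/3461.7) = 2,132.46 × 0.76884 = 1,639.52 kg.
Second-burn propellant = 2,132.46 − 1,639.52 = 492.94 kg.

propellant for the second burn ≈ 493 kg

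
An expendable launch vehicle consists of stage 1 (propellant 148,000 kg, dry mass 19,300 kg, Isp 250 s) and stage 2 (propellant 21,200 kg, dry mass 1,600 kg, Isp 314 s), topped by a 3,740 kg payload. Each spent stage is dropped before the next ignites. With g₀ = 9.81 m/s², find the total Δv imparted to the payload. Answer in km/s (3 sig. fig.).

Δv ≈ 8.48 km/s

Ignition mass of stage 1 = 148,000+19,300 + 21,200+1,600 + 3,740 = 193,840 kg.
Stage 1: m₀ = 193,840 kg, m_f = 193,840 − 148,000 = 45,840 kg; Δv = 250×9.81×ln(4.229) = 2452.5×1.4419 ≈ 3536 m/s.
Stage 2: m₀ = 26,540 kg, m_f = 26,540 − 21,200 = 5,340 kg; Δv = 314×9.81×ln(4.97) = 3080.3×1.6034 ≈ 4939 m/s.
Total Δv = 3536 + 4939 = 8475 m/s.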